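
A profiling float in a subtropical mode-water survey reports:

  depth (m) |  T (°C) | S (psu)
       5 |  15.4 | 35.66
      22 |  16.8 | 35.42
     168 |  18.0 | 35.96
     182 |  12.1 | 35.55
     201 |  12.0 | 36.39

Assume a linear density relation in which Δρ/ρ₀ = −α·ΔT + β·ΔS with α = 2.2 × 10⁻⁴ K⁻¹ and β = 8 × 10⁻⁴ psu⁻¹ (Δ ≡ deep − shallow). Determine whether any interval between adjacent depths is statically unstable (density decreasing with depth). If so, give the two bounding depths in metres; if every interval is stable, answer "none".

5–22 m

Evaluate Δρ/ρ₀ = −αΔT + βΔS across each adjacent pair:
  5–22 m: −αΔT+βΔS = −(2.2 × 10⁻⁴)(+1.4)+(8 × 10⁻⁴)(-0.24) = -5.0 × 10⁻⁴ → UNSTABLE
  22–168 m: −αΔT+βΔS = −(2.2 × 10⁻⁴)(+1.2)+(8 × 10⁻⁴)(+0.54) = 1.7 × 10⁻⁴ → stable
  168–182 m: −αΔT+βΔS = −(2.2 × 10⁻⁴)(-5.9)+(8 × 10⁻⁴)(-0.41) = 9.7 × 10⁻⁴ → stable
  182–201 m: −αΔT+βΔS = −(2.2 × 10⁻⁴)(-0.1)+(8 × 10⁻⁴)(+0.84) = 6.9 × 10⁻⁴ → stable
The 5–22 m interval has Δρ < 0: lighter water underlies denser water.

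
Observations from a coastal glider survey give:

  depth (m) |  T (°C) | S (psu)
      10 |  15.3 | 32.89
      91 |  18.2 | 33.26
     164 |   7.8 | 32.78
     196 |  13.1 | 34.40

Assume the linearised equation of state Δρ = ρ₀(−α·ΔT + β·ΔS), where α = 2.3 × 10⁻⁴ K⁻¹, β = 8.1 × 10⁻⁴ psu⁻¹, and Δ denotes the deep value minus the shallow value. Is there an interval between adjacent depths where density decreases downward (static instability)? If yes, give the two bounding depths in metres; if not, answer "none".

Evaluate Δρ/ρ₀ = −αΔT + βΔS across each adjacent pair:
  10–91 m: −αΔT+βΔS = −(2.3 × 10⁻⁴)(+2.9)+(8.1 × 10⁻⁴)(+0.37) = -3.7 × 10⁻⁴ → UNSTABLE
  91–164 m: −αΔT+βΔS = −(2.3 × 10⁻⁴)(-10.4)+(8.1 × 10⁻⁴)(-0.48) = 2.0 × 10⁻³ → stable
  164–196 m: −αΔT+βΔS = −(2.3 × 10⁻⁴)(+5.3)+(8.1 × 10⁻⁴)(+1.62) = 9.3 × 10⁻⁵ → stable
The 10–91 m interval has Δρ < 0: lighter water underlies denser water.

10–91 m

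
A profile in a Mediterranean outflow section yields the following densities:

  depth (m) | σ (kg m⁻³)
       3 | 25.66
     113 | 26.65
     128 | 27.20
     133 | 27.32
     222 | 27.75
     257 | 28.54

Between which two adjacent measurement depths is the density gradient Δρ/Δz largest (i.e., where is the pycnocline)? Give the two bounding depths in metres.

Compute the density gradient over each adjacent pair:
  3–113 m: Δρ/Δz = 0.99/110 = 9.0 × 10⁻³ kg m⁻⁴
  113–128 m: Δρ/Δz = 0.55/15 = 0.037 kg m⁻⁴
  128–133 m: Δρ/Δz = 0.12/5 = 0.024 kg m⁻⁴
  133–222 m: Δρ/Δz = 0.43/89 = 4.8 × 10⁻³ kg m⁻⁴
  222–257 m: Δρ/Δz = 0.79/35 = 0.023 kg m⁻⁴
The largest gradient is in the 113–128 m interval — the pycnocline.

113–128 m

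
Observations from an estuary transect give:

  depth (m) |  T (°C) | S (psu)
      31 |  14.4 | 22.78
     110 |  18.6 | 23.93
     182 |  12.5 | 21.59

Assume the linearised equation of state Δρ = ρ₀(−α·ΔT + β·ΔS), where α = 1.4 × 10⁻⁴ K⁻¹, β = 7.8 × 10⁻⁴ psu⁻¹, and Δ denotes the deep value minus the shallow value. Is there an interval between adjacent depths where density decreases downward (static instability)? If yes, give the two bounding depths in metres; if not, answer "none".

Evaluate Δρ/ρ₀ = −αΔT + βΔS across each adjacent pair:
  31–110 m: −αΔT+βΔS = −(1.4 × 10⁻⁴)(+4.2)+(7.8 × 10⁻⁴)(+1.15) = 3.1 × 10⁻⁴ → stable
  110–182 m: −αΔT+βΔS = −(1.4 × 10⁻⁴)(-6.1)+(7.8 × 10⁻⁴)(-2.34) = -9.7 × 10⁻⁴ → UNSTABLE
The 110–182 m interval has Δρ < 0: lighter water underlies denser water.

110–182 m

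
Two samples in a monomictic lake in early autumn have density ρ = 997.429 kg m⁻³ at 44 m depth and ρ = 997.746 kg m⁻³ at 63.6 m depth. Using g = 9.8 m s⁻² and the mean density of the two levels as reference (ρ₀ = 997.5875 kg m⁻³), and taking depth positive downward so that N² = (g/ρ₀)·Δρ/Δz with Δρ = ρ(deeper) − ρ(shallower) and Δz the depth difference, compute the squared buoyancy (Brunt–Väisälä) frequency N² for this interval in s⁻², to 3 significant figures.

Δρ = 997.746 − 997.429 = 0.317 kg m⁻³ over Δz = 63.6 − 44 = 19.6 m.
N² = (9.8/997.5875) × (0.317/19.6) = 1.5888 × 10⁻⁴ s⁻² ≈ 1.59 × 10⁻⁴ s⁻².

1.59 × 10⁻⁴ s⁻²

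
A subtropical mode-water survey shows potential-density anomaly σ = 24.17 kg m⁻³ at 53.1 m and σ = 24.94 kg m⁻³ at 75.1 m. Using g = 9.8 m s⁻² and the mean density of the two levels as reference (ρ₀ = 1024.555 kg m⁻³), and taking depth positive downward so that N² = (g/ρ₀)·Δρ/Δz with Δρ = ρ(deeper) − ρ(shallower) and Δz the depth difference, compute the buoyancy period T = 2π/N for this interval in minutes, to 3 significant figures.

5.72 min

Δρ = 1024.94 − 1024.17 = 0.77 kg m⁻³ over Δz = 75.1 − 53.1 = 22 m.
N² = (9.8/1024.555) × (0.77/22) = 3.3478 × 10⁻⁴ s⁻².
N = √(3.3478 × 10⁻⁴) = 0.018297 rad s⁻¹, so T = 2π/N = 343.40 s = 5.7233 min ≈ 5.72 min.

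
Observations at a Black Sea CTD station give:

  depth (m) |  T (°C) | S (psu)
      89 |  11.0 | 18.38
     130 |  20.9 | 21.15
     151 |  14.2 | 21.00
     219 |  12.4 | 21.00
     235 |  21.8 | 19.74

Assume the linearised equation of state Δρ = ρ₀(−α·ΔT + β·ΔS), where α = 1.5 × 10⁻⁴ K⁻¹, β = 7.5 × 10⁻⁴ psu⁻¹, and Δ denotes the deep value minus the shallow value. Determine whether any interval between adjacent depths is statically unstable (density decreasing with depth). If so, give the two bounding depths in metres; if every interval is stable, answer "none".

219–235 m

Evaluate Δρ/ρ₀ = −αΔT + βΔS across each adjacent pair:
  89–130 m: −αΔT+βΔS = −(1.5 × 10⁻⁴)(+9.9)+(7.5 × 10⁻⁴)(+2.77) = 5.9 × 10⁻⁴ → stable
  130–151 m: −αΔT+βΔS = −(1.5 × 10⁻⁴)(-6.7)+(7.5 × 10⁻⁴)(-0.15) = 8.9 × 10⁻⁴ → stable
  151–219 m: −αΔT+βΔS = −(1.5 × 10⁻⁴)(-1.8)+(7.5 × 10⁻⁴)(+0.00) = 2.7 × 10⁻⁴ → stable
  219–235 m: −αΔT+βΔS = −(1.5 × 10⁻⁴)(+9.4)+(7.5 × 10⁻⁴)(-1.26) = -2.4 × 10⁻³ → UNSTABLE
The 219–235 m interval has Δρ < 0: lighter water underlies denser water.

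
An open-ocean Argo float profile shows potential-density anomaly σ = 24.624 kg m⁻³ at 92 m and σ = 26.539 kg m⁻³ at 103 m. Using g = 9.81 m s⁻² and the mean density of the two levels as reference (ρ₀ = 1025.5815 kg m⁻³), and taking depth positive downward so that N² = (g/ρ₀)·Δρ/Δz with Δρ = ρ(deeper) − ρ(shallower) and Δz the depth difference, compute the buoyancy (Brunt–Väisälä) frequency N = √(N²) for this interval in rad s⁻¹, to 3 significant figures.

Δρ = 1026.539 − 1024.624 = 1.915 kg m⁻³ over Δz = 103 − 92 = 11 m.
N² = (9.81/1025.5815) × (1.915/11) = 1.6652 × 10⁻³ s⁻².
N = √(1.6652 × 10⁻³) = 0.040807 rad s⁻¹ ≈ 0.0408 rad s⁻¹.

0.0408 rad s⁻¹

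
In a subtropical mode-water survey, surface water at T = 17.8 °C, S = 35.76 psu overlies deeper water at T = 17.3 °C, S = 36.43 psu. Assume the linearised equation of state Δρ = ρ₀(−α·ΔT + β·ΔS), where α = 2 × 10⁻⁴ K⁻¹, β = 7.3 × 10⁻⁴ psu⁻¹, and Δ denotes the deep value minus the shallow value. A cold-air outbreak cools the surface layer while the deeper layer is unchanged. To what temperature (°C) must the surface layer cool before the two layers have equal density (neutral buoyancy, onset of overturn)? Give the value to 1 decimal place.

Neutral buoyancy requires Δρ = 0, i.e. −α(T_deep − T_surf′) + β(S_deep − S_surf) = 0.
T_surf′ = T_deep − (β/α)·ΔS = 17.3 − (7.3 × 10⁻⁴/2 × 10⁻⁴)·(+0.67) = 14.855 °C.
Cooling required: 17.8 − (14.855) = 2.945 °C.

14.9 °C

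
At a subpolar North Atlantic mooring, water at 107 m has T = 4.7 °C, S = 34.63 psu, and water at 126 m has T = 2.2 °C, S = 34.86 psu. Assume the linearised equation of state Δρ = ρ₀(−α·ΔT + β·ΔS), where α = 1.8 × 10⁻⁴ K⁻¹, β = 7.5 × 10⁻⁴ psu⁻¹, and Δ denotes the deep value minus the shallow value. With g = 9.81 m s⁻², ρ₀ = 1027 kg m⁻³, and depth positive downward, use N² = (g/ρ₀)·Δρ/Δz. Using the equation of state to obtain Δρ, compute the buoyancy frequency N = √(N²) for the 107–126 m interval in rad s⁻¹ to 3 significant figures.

ΔT = -2.5 K, ΔS = +0.23 psu (deep − shallow).
Δρ/ρ₀ = −αΔT + βΔS = 4.50 × 10⁻⁴ + 1.725 × 10⁻⁴ = 6.225 × 10⁻⁴, so Δρ ≈ 0.6393 kg m⁻³.
N² = (g/ρ₀)·Δρ/Δz = g·(Δρ/ρ₀)/Δz = 9.81 × 6.225 × 10⁻⁴ / 19 = 3.2141 × 10⁻⁴ s⁻².
N = √(3.2141 × 10⁻⁴) = 0.017928 rad s⁻¹ ≈ 0.0179 rad s⁻¹.

0.0179 rad s⁻¹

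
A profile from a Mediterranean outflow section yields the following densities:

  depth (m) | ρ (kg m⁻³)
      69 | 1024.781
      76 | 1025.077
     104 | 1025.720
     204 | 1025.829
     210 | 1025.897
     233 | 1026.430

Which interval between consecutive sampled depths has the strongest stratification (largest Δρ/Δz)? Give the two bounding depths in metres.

69–76 m

Compute the density gradient over each adjacent pair:
  69–76 m: Δρ/Δz = 0.296/7 = 0.042 kg m⁻⁴
  76–104 m: Δρ/Δz = 0.643/28 = 0.023 kg m⁻⁴
  104–204 m: Δρ/Δz = 0.109/100 = 1.1 × 10⁻³ kg m⁻⁴
  204–210 m: Δρ/Δz = 0.068/6 = 0.011 kg m⁻⁴
  210–233 m: Δρ/Δz = 0.533/23 = 0.023 kg m⁻⁴
The largest gradient is in the 69–76 m interval — the pycnocline.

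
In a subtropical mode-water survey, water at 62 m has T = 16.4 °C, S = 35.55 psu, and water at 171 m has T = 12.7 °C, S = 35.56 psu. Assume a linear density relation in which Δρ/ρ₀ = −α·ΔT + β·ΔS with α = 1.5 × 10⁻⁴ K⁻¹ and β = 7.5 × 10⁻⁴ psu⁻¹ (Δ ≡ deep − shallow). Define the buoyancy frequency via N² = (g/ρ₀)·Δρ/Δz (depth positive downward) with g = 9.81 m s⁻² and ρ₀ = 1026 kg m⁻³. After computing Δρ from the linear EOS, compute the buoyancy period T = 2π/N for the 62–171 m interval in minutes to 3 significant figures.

14.7 min

ΔT = -3.7 K, ΔS = +0.01 psu (deep − shallow).
Δρ/ρ₀ = −αΔT + βΔS = 5.55 × 10⁻⁴ + 7.50 × 10⁻⁶ = 5.625 × 10⁻⁴, so Δρ ≈ 0.5771 kg m⁻³.
N² = (g/ρ₀)·Δρ/Δz = g·(Δρ/ρ₀)/Δz = 9.81 × 5.625 × 10⁻⁴ / 109 = 5.0625 × 10⁻⁵ s⁻².
N = √(5.0625 × 10⁻⁵) = 7.1151 × 10⁻³ rad s⁻¹ → T = 2π/N = 883.08 s = 14.718 min ≈ 14.7 min.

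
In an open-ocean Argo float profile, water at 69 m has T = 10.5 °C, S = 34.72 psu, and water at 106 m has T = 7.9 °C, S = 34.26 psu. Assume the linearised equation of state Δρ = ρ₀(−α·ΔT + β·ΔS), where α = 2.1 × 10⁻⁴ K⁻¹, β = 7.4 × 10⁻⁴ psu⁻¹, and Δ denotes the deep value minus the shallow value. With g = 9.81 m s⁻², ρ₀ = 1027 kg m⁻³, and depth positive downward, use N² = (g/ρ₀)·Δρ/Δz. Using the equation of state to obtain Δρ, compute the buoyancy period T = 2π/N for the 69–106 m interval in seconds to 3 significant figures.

ΔT = -2.6 K, ΔS = -0.46 psu (deep − shallow).
Δρ/ρ₀ = −αΔT + βΔS = 5.46 × 10⁻⁴ − 3.404 × 10⁻⁴ = 2.056 × 10⁻⁴, so Δρ ≈ 0.2112 kg m⁻³.
N² = (g/ρ₀)·Δρ/Δz = g·(Δρ/ρ₀)/Δz = 9.81 × 2.056 × 10⁻⁴ / 37 = 5.4512 × 10⁻⁵ s⁻².
N = √(5.4512 × 10⁻⁵) = 7.3832 × 10⁻³ rad s⁻¹ → T = 2π/N = 851.01 s ≈ 851 s.

851 s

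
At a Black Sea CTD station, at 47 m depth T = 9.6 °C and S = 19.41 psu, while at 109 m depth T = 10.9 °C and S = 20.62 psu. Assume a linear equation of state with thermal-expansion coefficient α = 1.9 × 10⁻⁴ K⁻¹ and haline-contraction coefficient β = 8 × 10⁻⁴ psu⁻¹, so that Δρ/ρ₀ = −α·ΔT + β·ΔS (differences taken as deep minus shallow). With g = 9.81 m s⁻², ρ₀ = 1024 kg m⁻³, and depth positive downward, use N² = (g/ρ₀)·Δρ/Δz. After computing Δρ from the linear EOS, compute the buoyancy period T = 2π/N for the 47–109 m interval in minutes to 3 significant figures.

ΔT = +1.3 K, ΔS = +1.21 psu (deep − shallow).
Δρ/ρ₀ = −αΔT + βΔS = -2.47 × 10⁻⁴ + 9.68 × 10⁻⁴ = 7.21 × 10⁻⁴, so Δρ ≈ 0.7383 kg m⁻³.
N² = (g/ρ₀)·Δρ/Δz = g·(Δρ/ρ₀)/Δz = 9.81 × 7.21 × 10⁻⁴ / 62 = 1.1408 × 10⁻⁴ s⁻².
N = √(1.1408 × 10⁻⁴) = 0.010681 rad s⁻¹ → T = 2π/N = 588.26 s = 9.8043 min ≈ 9.80 min.

9.80 min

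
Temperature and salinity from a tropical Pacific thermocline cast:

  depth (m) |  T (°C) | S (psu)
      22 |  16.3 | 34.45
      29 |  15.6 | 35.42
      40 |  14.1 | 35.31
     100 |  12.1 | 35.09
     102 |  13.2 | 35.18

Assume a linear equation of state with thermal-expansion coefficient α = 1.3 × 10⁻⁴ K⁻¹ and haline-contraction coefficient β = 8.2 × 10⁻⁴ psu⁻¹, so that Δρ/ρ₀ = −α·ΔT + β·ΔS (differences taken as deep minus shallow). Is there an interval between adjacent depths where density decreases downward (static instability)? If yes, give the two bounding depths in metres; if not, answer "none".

100–102 m

Evaluate Δρ/ρ₀ = −αΔT + βΔS across each adjacent pair:
  22–29 m: −αΔT+βΔS = −(1.3 × 10⁻⁴)(-0.7)+(8.2 × 10⁻⁴)(+0.97) = 8.9 × 10⁻⁴ → stable
  29–40 m: −αΔT+βΔS = −(1.3 × 10⁻⁴)(-1.5)+(8.2 × 10⁻⁴)(-0.11) = 1.0 × 10⁻⁴ → stable
  40–100 m: −αΔT+βΔS = −(1.3 × 10⁻⁴)(-2.0)+(8.2 × 10⁻⁴)(-0.22) = 8.0 × 10⁻⁵ → stable
  100–102 m: −αΔT+βΔS = −(1.3 × 10⁻⁴)(+1.1)+(8.2 × 10⁻⁴)(+0.09) = -6.9 × 10⁻⁵ → UNSTABLE
The 100–102 m interval has Δρ < 0: lighter water underlies denser water.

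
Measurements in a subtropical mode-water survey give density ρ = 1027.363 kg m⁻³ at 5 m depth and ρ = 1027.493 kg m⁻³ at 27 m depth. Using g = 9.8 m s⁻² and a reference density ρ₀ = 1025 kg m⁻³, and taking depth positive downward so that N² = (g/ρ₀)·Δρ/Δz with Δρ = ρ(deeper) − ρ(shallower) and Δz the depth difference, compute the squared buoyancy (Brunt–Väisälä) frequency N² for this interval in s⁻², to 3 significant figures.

5.65 × 10⁻⁵ s⁻²

Δρ = 1027.493 − 1027.363 = 0.130 kg m⁻³ over Δz = 27 − 5 = 22 m.
N² = (9.8/1025) × (0.130/22) = 5.6497 × 10⁻⁵ s⁻² ≈ 5.65 × 10⁻⁵ s⁻².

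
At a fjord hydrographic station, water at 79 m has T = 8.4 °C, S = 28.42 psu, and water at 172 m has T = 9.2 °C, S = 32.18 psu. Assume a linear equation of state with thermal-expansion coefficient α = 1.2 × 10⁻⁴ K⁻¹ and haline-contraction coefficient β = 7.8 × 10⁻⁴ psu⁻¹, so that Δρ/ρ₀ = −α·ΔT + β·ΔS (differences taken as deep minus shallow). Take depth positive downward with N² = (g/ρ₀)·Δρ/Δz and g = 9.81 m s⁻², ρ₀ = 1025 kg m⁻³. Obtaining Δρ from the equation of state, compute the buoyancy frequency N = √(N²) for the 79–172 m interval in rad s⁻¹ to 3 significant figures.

ΔT = +0.8 K, ΔS = +3.76 psu (deep − shallow).
Δρ/ρ₀ = −αΔT + βΔS = -9.60 × 10⁻⁵ + 2.9328 × 10⁻³ = 2.8368 × 10⁻³, so Δρ ≈ 2.908 kg m⁻³.
N² = (g/ρ₀)·Δρ/Δz = g·(Δρ/ρ₀)/Δz = 9.81 × 2.8368 × 10⁻³ / 93 = 2.9924 × 10⁻⁴ s⁻².
N = √(2.9924 × 10⁻⁴) = 0.017299 rad s⁻¹ ≈ 0.0173 rad s⁻¹.

0.0173 rad s⁻¹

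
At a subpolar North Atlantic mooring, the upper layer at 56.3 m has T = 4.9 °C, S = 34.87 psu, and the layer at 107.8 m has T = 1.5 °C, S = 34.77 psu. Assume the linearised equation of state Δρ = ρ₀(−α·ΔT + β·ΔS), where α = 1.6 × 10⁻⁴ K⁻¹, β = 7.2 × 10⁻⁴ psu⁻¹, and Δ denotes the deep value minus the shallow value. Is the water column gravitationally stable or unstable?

ΔT = 1.5 − 4.9 = -3.4 K and ΔS = 34.77 − 34.87 = -0.10 psu (deep − shallow).
−αΔT = 5.44 × 10⁻⁴; βΔS = -7.20 × 10⁻⁵; sum Δρ/ρ₀ = 4.72 × 10⁻⁴.
Δρ/ρ₀ > 0, so Δρ > 0: deeper water is denser → statically stable.

stable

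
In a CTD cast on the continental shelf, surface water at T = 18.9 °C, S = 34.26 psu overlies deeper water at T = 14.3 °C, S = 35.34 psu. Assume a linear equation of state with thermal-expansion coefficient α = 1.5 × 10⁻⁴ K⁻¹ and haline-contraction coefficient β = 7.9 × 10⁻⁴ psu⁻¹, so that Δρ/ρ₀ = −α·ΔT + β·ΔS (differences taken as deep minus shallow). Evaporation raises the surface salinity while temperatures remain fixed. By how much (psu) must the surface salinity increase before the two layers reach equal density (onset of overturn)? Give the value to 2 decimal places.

1.95 psu

Neutral buoyancy requires −α(T_deep − T_surf) + β(S_deep − S_surf′) = 0.
S_surf′ = S_deep − (α/β)·ΔT = 35.34 − (1.5 × 10⁻⁴/7.9 × 10⁻⁴)·(-4.6) = 36.2134 psu.
Increase required: 36.2134 − 34.26 = 1.9534 psu.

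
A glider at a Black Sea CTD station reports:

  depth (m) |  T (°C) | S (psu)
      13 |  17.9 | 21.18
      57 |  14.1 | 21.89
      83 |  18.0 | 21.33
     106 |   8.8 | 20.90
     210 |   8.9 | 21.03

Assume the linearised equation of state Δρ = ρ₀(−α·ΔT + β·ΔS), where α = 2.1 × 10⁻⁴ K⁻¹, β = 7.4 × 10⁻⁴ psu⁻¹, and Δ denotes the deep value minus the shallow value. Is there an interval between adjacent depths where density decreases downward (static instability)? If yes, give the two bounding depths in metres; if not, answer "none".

Evaluate Δρ/ρ₀ = −αΔT + βΔS across each adjacent pair:
  13–57 m: −αΔT+βΔS = −(2.1 × 10⁻⁴)(-3.8)+(7.4 × 10⁻⁴)(+0.71) = 1.3 × 10⁻³ → stable
  57–83 m: −αΔT+βΔS = −(2.1 × 10⁻⁴)(+3.9)+(7.4 × 10⁻⁴)(-0.56) = -1.2 × 10⁻³ → UNSTABLE
  83–106 m: −αΔT+βΔS = −(2.1 × 10⁻⁴)(-9.2)+(7.4 × 10⁻⁴)(-0.43) = 1.6 × 10⁻³ → stable
  106–210 m: −αΔT+βΔS = −(2.1 × 10⁻⁴)(+0.1)+(7.4 × 10⁻⁴)(+0.13) = 7.5 × 10⁻⁵ → stable
The 57–83 m interval has Δρ < 0: lighter water underlies denser water.

57–83 m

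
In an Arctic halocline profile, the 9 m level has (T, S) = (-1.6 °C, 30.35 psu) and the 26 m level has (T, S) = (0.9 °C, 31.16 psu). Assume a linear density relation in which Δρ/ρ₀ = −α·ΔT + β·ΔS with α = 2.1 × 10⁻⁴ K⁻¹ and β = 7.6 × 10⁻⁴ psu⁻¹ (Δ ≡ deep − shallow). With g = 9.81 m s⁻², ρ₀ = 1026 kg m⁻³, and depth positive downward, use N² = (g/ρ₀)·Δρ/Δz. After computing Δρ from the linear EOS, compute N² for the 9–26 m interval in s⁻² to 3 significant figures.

ΔT = +2.5 K, ΔS = +0.81 psu (deep − shallow).
Δρ/ρ₀ = −αΔT + βΔS = -5.25 × 10⁻⁴ + 6.156 × 10⁻⁴ = 9.06 × 10⁻⁵, so Δρ ≈ 0.09296 kg m⁻³.
N² = (g/ρ₀)·Δρ/Δz = g·(Δρ/ρ₀)/Δz = 9.81 × 9.06 × 10⁻⁵ / 17 = 5.2282 × 10⁻⁵ s⁻² ≈ 5.23 × 10⁻⁵ s⁻².

5.23 × 10⁻⁵ s⁻²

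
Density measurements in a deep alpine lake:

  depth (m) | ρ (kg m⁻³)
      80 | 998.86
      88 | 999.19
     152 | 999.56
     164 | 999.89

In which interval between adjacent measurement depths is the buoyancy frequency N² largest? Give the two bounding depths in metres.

Compute the density gradient over each adjacent pair:
  80–88 m: Δρ/Δz = 0.33/8 = 0.041 kg m⁻⁴
  88–152 m: Δρ/Δz = 0.37/64 = 5.8 × 10⁻³ kg m⁻⁴
  152–164 m: Δρ/Δz = 0.33/12 = 0.028 kg m⁻⁴
The largest gradient is in the 80–88 m interval — the pycnocline.

80–88 m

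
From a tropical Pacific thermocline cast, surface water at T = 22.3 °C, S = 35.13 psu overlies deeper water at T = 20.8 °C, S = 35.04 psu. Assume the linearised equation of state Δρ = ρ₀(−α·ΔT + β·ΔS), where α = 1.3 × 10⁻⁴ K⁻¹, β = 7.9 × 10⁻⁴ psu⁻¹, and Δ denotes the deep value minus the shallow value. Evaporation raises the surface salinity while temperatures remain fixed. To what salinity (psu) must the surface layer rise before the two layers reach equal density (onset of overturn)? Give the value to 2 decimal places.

Neutral buoyancy requires −α(T_deep − T_surf) + β(S_deep − S_surf′) = 0.
S_surf′ = S_deep − (α/β)·ΔT = 35.04 − (1.3 × 10⁻⁴/7.9 × 10⁻⁴)·(-1.5) = 35.2868 psu.
Increase required: 35.2868 − 35.13 = 0.1568 psu.

35.29 psu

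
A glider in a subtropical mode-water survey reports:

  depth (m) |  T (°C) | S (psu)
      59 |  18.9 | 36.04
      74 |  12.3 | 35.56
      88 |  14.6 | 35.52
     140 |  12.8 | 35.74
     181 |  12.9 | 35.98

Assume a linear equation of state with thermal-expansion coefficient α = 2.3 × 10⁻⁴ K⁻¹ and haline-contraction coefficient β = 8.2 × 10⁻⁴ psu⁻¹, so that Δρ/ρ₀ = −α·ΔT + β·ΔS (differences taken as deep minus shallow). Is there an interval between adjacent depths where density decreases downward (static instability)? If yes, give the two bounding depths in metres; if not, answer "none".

Evaluate Δρ/ρ₀ = −αΔT + βΔS across each adjacent pair:
  59–74 m: −αΔT+βΔS = −(2.3 × 10⁻⁴)(-6.6)+(8.2 × 10⁻⁴)(-0.48) = 1.1 × 10⁻³ → stable
  74–88 m: −αΔT+βΔS = −(2.3 × 10⁻⁴)(+2.3)+(8.2 × 10⁻⁴)(-0.04) = -5.6 × 10⁻⁴ → UNSTABLE
  88–140 m: −αΔT+βΔS = −(2.3 × 10⁻⁴)(-1.8)+(8.2 × 10⁻⁴)(+0.22) = 5.9 × 10⁻⁴ → stable
  140–181 m: −αΔT+βΔS = −(2.3 × 10⁻⁴)(+0.1)+(8.2 × 10⁻⁴)(+0.24) = 1.7 × 10⁻⁴ → stable
The 74–88 m interval has Δρ < 0: lighter water underlies denser water.

74–88 m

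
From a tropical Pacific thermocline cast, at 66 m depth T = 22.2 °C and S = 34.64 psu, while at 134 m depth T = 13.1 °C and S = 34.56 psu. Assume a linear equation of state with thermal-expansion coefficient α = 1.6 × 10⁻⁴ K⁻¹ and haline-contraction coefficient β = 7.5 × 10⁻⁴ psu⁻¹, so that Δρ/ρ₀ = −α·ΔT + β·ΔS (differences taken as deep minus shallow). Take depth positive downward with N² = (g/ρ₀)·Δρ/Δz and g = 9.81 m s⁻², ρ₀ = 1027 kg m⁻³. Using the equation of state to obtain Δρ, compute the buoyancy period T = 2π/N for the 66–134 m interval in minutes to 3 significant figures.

ΔT = -9.1 K, ΔS = -0.08 psu (deep − shallow).
Δρ/ρ₀ = −αΔT + βΔS = 1.456 × 10⁻³ − 6.00 × 10⁻⁵ = 1.396 × 10⁻³, so Δρ ≈ 1.434 kg m⁻³.
N² = (g/ρ₀)·Δρ/Δz = g·(Δρ/ρ₀)/Δz = 9.81 × 1.396 × 10⁻³ / 68 = 2.0139 × 10⁻⁴ s⁻².
N = √(2.0139 × 10⁻⁴) = 0.014191 rad s⁻¹ → T = 2π/N = 442.76 s = 7.3793 min ≈ 7.38 min.

7.38 min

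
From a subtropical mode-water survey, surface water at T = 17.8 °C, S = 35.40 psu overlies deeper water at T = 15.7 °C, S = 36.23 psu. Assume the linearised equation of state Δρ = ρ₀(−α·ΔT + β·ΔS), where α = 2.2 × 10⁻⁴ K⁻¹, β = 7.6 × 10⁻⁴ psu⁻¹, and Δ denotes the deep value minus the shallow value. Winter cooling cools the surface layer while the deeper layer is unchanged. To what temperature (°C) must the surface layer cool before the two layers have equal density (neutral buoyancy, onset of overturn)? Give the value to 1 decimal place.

12.8 °C

Neutral buoyancy requires Δρ = 0, i.e. −α(T_deep − T_surf′) + β(S_deep − S_surf) = 0.
T_surf′ = T_deep − (β/α)·ΔS = 15.7 − (7.6 × 10⁻⁴/2.2 × 10⁻⁴)·(+0.83) = 12.833 °C.
Cooling required: 17.8 − (12.833) = 4.967 °C.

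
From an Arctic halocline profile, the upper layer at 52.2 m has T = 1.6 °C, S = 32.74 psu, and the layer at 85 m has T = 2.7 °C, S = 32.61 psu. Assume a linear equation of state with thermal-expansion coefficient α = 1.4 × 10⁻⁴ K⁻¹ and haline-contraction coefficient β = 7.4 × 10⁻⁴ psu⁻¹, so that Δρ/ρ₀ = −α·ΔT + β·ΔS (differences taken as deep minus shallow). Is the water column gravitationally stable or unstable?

unstable

ΔT = 2.7 − 1.6 = +1.1 K and ΔS = 32.61 − 32.74 = -0.13 psu (deep − shallow).
−αΔT = -1.54 × 10⁻⁴; βΔS = -9.62 × 10⁻⁵; sum Δρ/ρ₀ = -2.502 × 10⁻⁴.
Δρ/ρ₀ < 0, so Δρ < 0: deeper water is lighter → statically unstable; the column would overturn.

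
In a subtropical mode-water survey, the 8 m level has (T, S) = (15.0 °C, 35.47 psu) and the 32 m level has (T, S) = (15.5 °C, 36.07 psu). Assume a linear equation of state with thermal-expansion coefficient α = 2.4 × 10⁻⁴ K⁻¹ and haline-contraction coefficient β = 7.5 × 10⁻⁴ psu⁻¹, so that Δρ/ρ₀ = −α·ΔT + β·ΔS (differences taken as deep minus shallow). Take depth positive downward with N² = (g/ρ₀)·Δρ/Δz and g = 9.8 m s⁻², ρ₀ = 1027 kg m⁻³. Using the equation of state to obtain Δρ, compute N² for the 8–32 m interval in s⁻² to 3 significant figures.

ΔT = +0.5 K, ΔS = +0.60 psu (deep − shallow).
Δρ/ρ₀ = −αΔT + βΔS = -1.20 × 10⁻⁴ + 4.50 × 10⁻⁴ = 3.30 × 10⁻⁴, so Δρ ≈ 0.3389 kg m⁻³.
N² = (g/ρ₀)·Δρ/Δz = g·(Δρ/ρ₀)/Δz = 9.8 × 3.30 × 10⁻⁴ / 24 = 1.3475 × 10⁻⁴ s⁻² ≈ 1.35 × 10⁻⁴ s⁻².

1.35 × 10⁻⁴ s⁻²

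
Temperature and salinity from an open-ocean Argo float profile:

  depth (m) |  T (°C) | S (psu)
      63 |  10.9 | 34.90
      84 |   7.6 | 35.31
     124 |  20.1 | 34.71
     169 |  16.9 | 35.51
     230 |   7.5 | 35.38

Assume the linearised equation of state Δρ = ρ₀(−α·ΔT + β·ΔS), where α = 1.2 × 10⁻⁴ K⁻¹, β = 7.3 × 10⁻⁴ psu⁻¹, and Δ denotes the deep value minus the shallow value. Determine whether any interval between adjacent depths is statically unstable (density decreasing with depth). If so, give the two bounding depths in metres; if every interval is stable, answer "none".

Evaluate Δρ/ρ₀ = −αΔT + βΔS across each adjacent pair:
  63–84 m: −αΔT+βΔS = −(1.2 × 10⁻⁴)(-3.3)+(7.3 × 10⁻⁴)(+0.41) = 7.0 × 10⁻⁴ → stable
  84–124 m: −αΔT+βΔS = −(1.2 × 10⁻⁴)(+12.5)+(7.3 × 10⁻⁴)(-0.60) = -1.9 × 10⁻³ → UNSTABLE
  124–169 m: −αΔT+βΔS = −(1.2 × 10⁻⁴)(-3.2)+(7.3 × 10⁻⁴)(+0.80) = 9.7 × 10⁻⁴ → stable
  169–230 m: −αΔT+βΔS = −(1.2 × 10⁻⁴)(-9.4)+(7.3 × 10⁻⁴)(-0.13) = 1.0 × 10⁻³ → stable
The 84–124 m interval has Δρ < 0: lighter water underlies denser water.

84–124 m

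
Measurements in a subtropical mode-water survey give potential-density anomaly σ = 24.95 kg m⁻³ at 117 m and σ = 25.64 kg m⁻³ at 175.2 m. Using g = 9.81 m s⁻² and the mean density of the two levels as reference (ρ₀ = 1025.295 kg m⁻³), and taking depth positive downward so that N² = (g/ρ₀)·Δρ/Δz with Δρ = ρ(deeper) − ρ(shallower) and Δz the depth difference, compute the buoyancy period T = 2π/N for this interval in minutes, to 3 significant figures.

Δρ = 1025.64 − 1024.95 = 0.69 kg m⁻³ over Δz = 175.2 − 117 = 58.2 m.
N² = (9.81/1025.295) × (0.69/58.2) = 1.1343 × 10⁻⁴ s⁻².
N = √(1.1343 × 10⁻⁴) = 0.010650 rad s⁻¹, so T = 2π/N = 589.97 s = 9.8328 min ≈ 9.83 min.

9.83 min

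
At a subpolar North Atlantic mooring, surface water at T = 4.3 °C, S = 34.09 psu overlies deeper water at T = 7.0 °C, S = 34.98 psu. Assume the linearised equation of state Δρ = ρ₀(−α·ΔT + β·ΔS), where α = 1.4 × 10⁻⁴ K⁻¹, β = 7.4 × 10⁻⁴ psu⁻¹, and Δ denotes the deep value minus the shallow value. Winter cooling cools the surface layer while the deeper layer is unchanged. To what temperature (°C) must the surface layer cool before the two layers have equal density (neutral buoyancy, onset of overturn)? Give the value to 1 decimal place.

2.3 °C

Neutral buoyancy requires Δρ = 0, i.e. −α(T_deep − T_surf′) + β(S_deep − S_surf) = 0.
T_surf′ = T_deep − (β/α)·ΔS = 7.0 − (7.4 × 10⁻⁴/1.4 × 10⁻⁴)·(+0.89) = 2.296 °C.
Cooling required: 4.3 − (2.296) = 2.004 °C.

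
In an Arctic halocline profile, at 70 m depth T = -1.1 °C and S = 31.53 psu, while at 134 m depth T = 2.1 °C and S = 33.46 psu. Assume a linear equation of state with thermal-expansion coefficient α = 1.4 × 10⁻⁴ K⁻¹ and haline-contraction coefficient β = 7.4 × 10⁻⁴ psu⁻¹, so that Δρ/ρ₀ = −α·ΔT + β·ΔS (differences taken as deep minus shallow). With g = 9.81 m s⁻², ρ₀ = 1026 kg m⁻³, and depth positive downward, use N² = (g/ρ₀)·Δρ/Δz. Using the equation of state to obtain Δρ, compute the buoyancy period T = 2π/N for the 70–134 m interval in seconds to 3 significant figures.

513 s

ΔT = +3.2 K, ΔS = +1.93 psu (deep − shallow).
Δρ/ρ₀ = −αΔT + βΔS = -4.48 × 10⁻⁴ + 1.4282 × 10⁻³ = 9.802 × 10⁻⁴, so Δρ ≈ 1.006 kg m⁻³.
N² = (g/ρ₀)·Δρ/Δz = g·(Δρ/ρ₀)/Δz = 9.81 × 9.802 × 10⁻⁴ / 64 = 1.5025 × 10⁻⁴ s⁻².
N = √(1.5025 × 10⁻⁴) = 0.012258 rad s⁻¹ → T = 2π/N = 512.58 s ≈ 513 s.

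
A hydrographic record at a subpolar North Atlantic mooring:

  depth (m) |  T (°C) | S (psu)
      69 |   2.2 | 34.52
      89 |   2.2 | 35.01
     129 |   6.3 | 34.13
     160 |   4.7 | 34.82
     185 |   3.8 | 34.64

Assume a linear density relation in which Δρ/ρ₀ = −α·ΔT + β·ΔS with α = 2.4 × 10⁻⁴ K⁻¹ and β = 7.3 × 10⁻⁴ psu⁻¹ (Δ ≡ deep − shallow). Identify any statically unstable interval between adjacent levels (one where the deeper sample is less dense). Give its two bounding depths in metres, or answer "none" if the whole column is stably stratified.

89–129 m

Evaluate Δρ/ρ₀ = −αΔT + βΔS across each adjacent pair:
  69–89 m: −αΔT+βΔS = −(2.4 × 10⁻⁴)(+0.0)+(7.3 × 10⁻⁴)(+0.49) = 3.6 × 10⁻⁴ → stable
  89–129 m: −αΔT+βΔS = −(2.4 × 10⁻⁴)(+4.1)+(7.3 × 10⁻⁴)(-0.88) = -1.6 × 10⁻³ → UNSTABLE
  129–160 m: −αΔT+βΔS = −(2.4 × 10⁻⁴)(-1.6)+(7.3 × 10⁻⁴)(+0.69) = 8.9 × 10⁻⁴ → stable
  160–185 m: −αΔT+βΔS = −(2.4 × 10⁻⁴)(-0.9)+(7.3 × 10⁻⁴)(-0.18) = 8.5 × 10⁻⁵ → stable
The 89–129 m interval has Δρ < 0: lighter water underlies denser water.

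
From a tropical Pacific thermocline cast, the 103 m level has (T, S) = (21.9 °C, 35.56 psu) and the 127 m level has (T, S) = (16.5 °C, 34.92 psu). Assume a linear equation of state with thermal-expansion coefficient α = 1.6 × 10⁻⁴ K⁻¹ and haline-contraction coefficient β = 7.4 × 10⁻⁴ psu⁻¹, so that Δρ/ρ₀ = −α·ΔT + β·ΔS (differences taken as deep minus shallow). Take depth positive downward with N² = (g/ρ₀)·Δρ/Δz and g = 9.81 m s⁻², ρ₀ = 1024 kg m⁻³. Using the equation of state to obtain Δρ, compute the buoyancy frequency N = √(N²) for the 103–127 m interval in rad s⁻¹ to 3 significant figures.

ΔT = -5.4 K, ΔS = -0.64 psu (deep − shallow).
Δρ/ρ₀ = −αΔT + βΔS = 8.64 × 10⁻⁴ − 4.736 × 10⁻⁴ = 3.904 × 10⁻⁴, so Δρ ≈ 0.3998 kg m⁻³.
N² = (g/ρ₀)·Δρ/Δz = g·(Δρ/ρ₀)/Δz = 9.81 × 3.904 × 10⁻⁴ / 24 = 1.5958 × 10⁻⁴ s⁻².
N = √(1.5958 × 10⁻⁴) = 0.012632 rad s⁻¹ ≈ 0.0126 rad s⁻¹.

0.0126 rad s⁻¹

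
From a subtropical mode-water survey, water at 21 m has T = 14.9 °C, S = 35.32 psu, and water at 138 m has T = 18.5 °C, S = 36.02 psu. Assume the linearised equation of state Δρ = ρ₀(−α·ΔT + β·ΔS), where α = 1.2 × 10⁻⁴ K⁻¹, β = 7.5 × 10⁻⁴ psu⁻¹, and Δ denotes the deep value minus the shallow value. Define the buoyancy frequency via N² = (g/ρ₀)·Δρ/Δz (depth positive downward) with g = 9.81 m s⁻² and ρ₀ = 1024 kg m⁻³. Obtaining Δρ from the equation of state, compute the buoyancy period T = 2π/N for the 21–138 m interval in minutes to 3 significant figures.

ΔT = +3.6 K, ΔS = +0.70 psu (deep − shallow).
Δρ/ρ₀ = −αΔT + βΔS = -4.32 × 10⁻⁴ + 5.25 × 10⁻⁴ = 9.30 × 10⁻⁵, so Δρ ≈ 0.09523 kg m⁻³.
N² = (g/ρ₀)·Δρ/Δz = g·(Δρ/ρ₀)/Δz = 9.81 × 9.30 × 10⁻⁵ / 117 = 7.7977 × 10⁻⁶ s⁻².
N = √(7.7977 × 10⁻⁶) = 2.7924 × 10⁻³ rad s⁻¹ → T = 2π/N = 2.2501 × 10³ s = 37.502 min ≈ 37.5 min.

37.5 min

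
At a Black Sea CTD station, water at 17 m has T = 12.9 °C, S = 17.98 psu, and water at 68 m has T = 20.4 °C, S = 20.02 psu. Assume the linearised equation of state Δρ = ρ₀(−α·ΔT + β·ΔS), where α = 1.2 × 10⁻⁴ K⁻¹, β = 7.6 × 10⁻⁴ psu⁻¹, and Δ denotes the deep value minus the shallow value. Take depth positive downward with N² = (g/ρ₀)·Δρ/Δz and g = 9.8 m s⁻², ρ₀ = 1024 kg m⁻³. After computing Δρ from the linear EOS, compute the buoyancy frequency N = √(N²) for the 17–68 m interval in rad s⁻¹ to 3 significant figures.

0.0112 rad s⁻¹

ΔT = +7.5 K, ΔS = +2.04 psu (deep − shallow).
Δρ/ρ₀ = −αΔT + βΔS = -9.00 × 10⁻⁴ + 1.5504 × 10⁻³ = 6.504 × 10⁻⁴, so Δρ ≈ 0.6660 kg m⁻³.
N² = (g/ρ₀)·Δρ/Δz = g·(Δρ/ρ₀)/Δz = 9.8 × 6.504 × 10⁻⁴ / 51 = 1.2498 × 10⁻⁴ s⁻².
N = √(1.2498 × 10⁻⁴) = 0.011179 rad s⁻¹ ≈ 0.0112 rad s⁻¹.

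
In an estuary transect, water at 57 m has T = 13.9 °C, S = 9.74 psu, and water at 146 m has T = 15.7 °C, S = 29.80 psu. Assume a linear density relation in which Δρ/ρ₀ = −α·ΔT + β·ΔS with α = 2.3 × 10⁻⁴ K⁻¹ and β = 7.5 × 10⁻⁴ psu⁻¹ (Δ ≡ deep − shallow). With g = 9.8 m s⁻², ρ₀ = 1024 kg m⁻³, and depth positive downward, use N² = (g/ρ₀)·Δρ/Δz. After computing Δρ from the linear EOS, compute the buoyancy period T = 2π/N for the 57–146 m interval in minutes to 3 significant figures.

2.61 min

ΔT = +1.8 K, ΔS = +20.06 psu (deep − shallow).
Δρ/ρ₀ = −αΔT + βΔS = -4.14 × 10⁻⁴ + 0.015045 = 0.014631, so Δρ ≈ 14.98 kg m⁻³.
N² = (g/ρ₀)·Δρ/Δz = g·(Δρ/ρ₀)/Δz = 9.8 × 0.014631 / 89 = 1.6111 × 10⁻³ s⁻².
N = √(1.6111 × 10⁻³) = 0.040139 rad s⁻¹ → T = 2π/N = 156.54 s = 2.6090 min ≈ 2.61 min.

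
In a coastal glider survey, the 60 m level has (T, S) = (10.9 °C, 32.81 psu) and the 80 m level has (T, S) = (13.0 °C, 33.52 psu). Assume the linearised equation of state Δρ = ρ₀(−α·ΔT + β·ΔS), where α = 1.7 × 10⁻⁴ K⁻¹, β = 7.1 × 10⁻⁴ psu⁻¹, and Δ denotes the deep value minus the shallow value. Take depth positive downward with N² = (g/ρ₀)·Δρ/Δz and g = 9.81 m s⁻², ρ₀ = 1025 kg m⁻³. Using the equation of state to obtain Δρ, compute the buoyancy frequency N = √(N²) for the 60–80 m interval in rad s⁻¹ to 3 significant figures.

ΔT = +2.1 K, ΔS = +0.71 psu (deep − shallow).
Δρ/ρ₀ = −αΔT + βΔS = -3.57 × 10⁻⁴ + 5.041 × 10⁻⁴ = 1.471 × 10⁻⁴, so Δρ ≈ 0.1508 kg m⁻³.
N² = (g/ρ₀)·Δρ/Δz = g·(Δρ/ρ₀)/Δz = 9.81 × 1.471 × 10⁻⁴ / 20 = 7.2153 × 10⁻⁵ s⁻².
N = √(7.2153 × 10⁻⁵) = 8.4943 × 10⁻³ rad s⁻¹ ≈ 8.49 × 10⁻³ rad s⁻¹.

8.49 × 10⁻³ rad s⁻¹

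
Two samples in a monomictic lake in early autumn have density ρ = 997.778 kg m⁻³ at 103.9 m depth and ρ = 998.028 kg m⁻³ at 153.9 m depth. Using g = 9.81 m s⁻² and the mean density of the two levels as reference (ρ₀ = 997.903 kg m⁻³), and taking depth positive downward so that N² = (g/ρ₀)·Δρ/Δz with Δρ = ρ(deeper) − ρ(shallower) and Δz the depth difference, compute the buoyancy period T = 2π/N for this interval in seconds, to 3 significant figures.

896 s

Δρ = 998.028 − 997.778 = 0.250 kg m⁻³ over Δz = 153.9 − 103.9 = 50 m.
N² = (9.81/997.903) × (0.250/50) = 4.9153 × 10⁻⁵ s⁻².
N = √(4.9153 × 10⁻⁵) = 7.0109 × 10⁻³ rad s⁻¹, so T = 2π/N = 896.20 s ≈ 896 s.
A positive N² confirms static stability across the interval.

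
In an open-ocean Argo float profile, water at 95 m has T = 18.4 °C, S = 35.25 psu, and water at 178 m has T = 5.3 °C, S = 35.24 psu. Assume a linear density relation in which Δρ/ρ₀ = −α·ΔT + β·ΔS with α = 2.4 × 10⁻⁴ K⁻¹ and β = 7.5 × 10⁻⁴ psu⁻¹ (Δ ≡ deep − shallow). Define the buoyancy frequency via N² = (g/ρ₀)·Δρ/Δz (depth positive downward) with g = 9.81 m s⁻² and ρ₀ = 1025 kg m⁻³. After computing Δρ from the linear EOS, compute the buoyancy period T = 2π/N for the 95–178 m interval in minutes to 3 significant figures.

ΔT = -13.1 K, ΔS = -0.01 psu (deep − shallow).
Δρ/ρ₀ = −αΔT + βΔS = 3.144 × 10⁻³ − 7.50 × 10⁻⁶ = 3.1365 × 10⁻³, so Δρ ≈ 3.215 kg m⁻³.
N² = (g/ρ₀)·Δρ/Δz = g·(Δρ/ρ₀)/Δz = 9.81 × 3.1365 × 10⁻³ / 83 = 3.7071 × 10⁻⁴ s⁻².
N = √(3.7071 × 10⁻⁴) = 0.019254 rad s⁻¹ → T = 2π/N = 326.33 s = 5.4388 min ≈ 5.44 min.

5.44 min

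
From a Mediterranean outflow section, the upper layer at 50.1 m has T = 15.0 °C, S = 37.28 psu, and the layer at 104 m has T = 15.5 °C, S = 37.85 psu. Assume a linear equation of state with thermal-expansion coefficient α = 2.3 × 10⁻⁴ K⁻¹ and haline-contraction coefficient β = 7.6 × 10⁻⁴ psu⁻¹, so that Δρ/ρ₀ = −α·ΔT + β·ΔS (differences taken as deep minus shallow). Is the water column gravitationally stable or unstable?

ΔT = 15.5 − 15.0 = +0.5 K and ΔS = 37.85 − 37.28 = +0.57 psu (deep − shallow).
−αΔT = -1.15 × 10⁻⁴; βΔS = 4.332 × 10⁻⁴; sum Δρ/ρ₀ = 3.182 × 10⁻⁴.
Δρ/ρ₀ > 0, so Δρ > 0: deeper water is denser → statically stable.

stable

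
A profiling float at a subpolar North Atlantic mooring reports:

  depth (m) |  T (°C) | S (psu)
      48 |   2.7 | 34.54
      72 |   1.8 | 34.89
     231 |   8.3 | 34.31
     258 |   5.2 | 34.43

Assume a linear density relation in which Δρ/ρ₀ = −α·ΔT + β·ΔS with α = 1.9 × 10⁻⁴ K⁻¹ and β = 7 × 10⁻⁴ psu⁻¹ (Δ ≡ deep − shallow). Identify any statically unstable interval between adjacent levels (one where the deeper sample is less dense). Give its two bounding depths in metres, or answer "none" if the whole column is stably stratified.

72–231 m

Evaluate Δρ/ρ₀ = −αΔT + βΔS across each adjacent pair:
  48–72 m: −αΔT+βΔS = −(1.9 × 10⁻⁴)(-0.9)+(7 × 10⁻⁴)(+0.35) = 4.2 × 10⁻⁴ → stable
  72–231 m: −αΔT+βΔS = −(1.9 × 10⁻⁴)(+6.5)+(7 × 10⁻⁴)(-0.58) = -1.6 × 10⁻³ → UNSTABLE
  231–258 m: −αΔT+βΔS = −(1.9 × 10⁻⁴)(-3.1)+(7 × 10⁻⁴)(+0.12) = 6.7 × 10⁻⁴ → stable
The 72–231 m interval has Δρ < 0: lighter water underlies denser water.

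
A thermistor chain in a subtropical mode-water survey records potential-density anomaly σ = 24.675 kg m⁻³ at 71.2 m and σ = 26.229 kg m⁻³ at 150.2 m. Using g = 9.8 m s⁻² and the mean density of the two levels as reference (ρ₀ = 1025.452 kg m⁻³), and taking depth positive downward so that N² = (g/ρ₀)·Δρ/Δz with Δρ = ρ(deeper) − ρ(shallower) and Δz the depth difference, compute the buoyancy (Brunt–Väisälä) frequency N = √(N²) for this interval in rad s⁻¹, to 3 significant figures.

0.0137 rad s⁻¹

Δρ = 1026.229 − 1024.675 = 1.554 kg m⁻³ over Δz = 150.2 − 71.2 = 79 m.
N² = (9.8/1025.452) × (1.554/79) = 1.8799 × 10⁻⁴ s⁻².
N = √(1.8799 × 10⁻⁴) = 0.013711 rad s⁻¹ ≈ 0.0137 rad s⁻¹.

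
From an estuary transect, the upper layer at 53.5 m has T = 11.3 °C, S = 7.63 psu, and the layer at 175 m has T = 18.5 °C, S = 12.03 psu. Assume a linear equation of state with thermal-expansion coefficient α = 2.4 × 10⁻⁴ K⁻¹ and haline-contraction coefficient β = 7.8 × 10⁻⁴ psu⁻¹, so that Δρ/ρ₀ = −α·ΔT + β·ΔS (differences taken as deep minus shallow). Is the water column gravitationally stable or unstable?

ΔT = 18.5 − 11.3 = +7.2 K and ΔS = 12.03 − 7.63 = +4.40 psu (deep − shallow).
−αΔT = -1.728 × 10⁻³; βΔS = 3.432 × 10⁻³; sum Δρ/ρ₀ = 1.704 × 10⁻³.
Δρ/ρ₀ > 0, so Δρ > 0: deeper water is denser → statically stable.

stable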